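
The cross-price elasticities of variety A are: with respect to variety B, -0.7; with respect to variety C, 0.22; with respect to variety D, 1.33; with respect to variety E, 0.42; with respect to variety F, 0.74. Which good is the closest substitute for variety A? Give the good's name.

variety D

Substitutes have ε > 0. Among the positive values, 1.33 (variety D) is largest.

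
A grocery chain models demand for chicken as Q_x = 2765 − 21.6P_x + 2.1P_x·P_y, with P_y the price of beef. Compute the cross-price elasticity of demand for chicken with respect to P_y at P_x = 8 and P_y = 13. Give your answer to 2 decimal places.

At P_x = 8 and P_y = 13: Q_x = 2810.6.
∂Q_x/∂P_y = 2.1P_x = 2.1(8) = 16.8000.
ε = (∂Q_x/∂P_y)(P_y/Q_x) = 16.8000 × (13/2810.6) ≈ 0.08.

0.08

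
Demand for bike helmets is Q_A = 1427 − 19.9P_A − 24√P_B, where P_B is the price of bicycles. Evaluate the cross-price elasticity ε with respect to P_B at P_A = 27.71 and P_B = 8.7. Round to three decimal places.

-0.044

At P_A = 27.71 and P_B = 8.7: Q_A = 804.781.
∂Q_A/∂P_B = -24/(2√P_B) = -24/(2√8.7) = -4.0684.
ε = (∂Q_A/∂P_B)(P_B/Q_A) = -4.0684 × (8.7/804.781) ≈ -0.044.
ε < 0: complements.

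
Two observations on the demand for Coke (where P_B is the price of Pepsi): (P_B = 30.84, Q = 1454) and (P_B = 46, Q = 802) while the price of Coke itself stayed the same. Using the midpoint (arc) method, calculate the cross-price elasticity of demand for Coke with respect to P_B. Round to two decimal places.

-1.46

ΔQ_A = 802 − 1454 = -652; ΔP_B = 46 − 30.84 = 15.16.
Midpoints: Q̄_A = 1128.0, P̄_B = 38.42.
ε = (ΔQ_A/Q̄_A)/(ΔP_B/P̄_B) = (-652/1128.0)/(15.16/38.42) ≈ -1.46.
ε < 0: Coke and Pepsi are complements.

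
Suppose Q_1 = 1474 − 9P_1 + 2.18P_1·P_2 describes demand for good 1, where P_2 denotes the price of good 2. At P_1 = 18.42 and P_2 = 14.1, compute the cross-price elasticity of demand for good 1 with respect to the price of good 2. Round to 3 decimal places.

At P_1 = 18.42 and P_2 = 14.1: Q_1 = 1874.414.
∂Q_1/∂P_2 = 2.18P_1 = 2.18(18.42) = 40.1556.
ε = (∂Q_1/∂P_2)(P_2/Q_1) = 40.1556 × (14.1/1874.414) ≈ 0.302.

0.302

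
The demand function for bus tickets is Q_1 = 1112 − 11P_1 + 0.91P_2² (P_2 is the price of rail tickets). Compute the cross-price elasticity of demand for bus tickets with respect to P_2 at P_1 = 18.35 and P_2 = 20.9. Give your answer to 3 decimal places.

At P_1 = 18.35 and P_2 = 20.9: Q_1 = 1307.647.
∂Q_1/∂P_2 = 1.82P_2 = 1.82(20.9) = 38.0380.
ε = (∂Q_1/∂P_2)(P_2/Q_1) = 38.0380 × (20.9/1307.647) ≈ 0.608.
ε > 0: substitutes.

0.608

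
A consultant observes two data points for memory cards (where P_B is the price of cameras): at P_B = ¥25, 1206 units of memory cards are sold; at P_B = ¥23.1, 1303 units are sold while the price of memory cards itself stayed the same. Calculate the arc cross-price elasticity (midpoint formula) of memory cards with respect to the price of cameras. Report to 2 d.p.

ΔQ_A = 1303 − 1206 = 97; ΔP_B = 23.1 − 25 = -1.9.
Midpoints: Q̄_A = 1254.5, P̄_B = 24.05.
ε = (ΔQ_A/Q̄_A)/(ΔP_B/P̄_B) = (97/1254.5)/(-1.9/24.05) ≈ -0.98.

-0.98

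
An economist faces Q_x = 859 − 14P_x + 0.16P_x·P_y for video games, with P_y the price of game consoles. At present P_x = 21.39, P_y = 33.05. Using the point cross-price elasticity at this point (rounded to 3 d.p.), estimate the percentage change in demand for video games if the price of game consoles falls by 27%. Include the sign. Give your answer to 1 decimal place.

At P_x = 21.39, P_y = 33.05: Q_x = 672.650.
∂Q_x/∂P_y = 0.16P_x = 3.4224.
ε = (∂Q_x/∂P_y)(P_y/Q_x) = 3.4224 × 33.05/672.650 ≈ 0.168.
%ΔQ_x ≈ ε × %ΔP_y = 0.168 × (-27%) = -4.5%.

-4.5%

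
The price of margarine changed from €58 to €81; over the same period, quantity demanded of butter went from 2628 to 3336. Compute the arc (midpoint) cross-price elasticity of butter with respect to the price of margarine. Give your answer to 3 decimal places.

0.717

ΔQ_A = 3336 − 2628 = 708; ΔP_B = 81 − 58 = 23.
Midpoints: Q̄_A = 2982.0, P̄_B = 69.50.
ε = (ΔQ_A/Q̄_A)/(ΔP_B/P̄_B) = (708/2982.0)/(23/69.50) ≈ 0.717.
ε > 0: butter and margarine are substitutes.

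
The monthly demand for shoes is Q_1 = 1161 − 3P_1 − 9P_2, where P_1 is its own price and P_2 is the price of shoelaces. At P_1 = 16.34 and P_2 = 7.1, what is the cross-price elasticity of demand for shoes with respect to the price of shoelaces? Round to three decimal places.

At P_1 = 16.34 and P_2 = 7.1: Q_1 = 1048.08.
∂Q_1/∂P_2 = -9.
ε = (∂Q_1/∂P_2)(P_2/Q_1) = -9 × (7.1/1048.08) ≈ -0.061.

-0.061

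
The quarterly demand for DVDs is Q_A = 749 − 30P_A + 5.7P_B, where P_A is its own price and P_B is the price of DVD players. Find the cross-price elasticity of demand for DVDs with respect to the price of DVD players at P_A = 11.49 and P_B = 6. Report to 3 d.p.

0.078

At P_A = 11.49 and P_B = 6: Q_A = 438.5.
∂Q_A/∂P_B = 5.7.
ε = (∂Q_A/∂P_B)(P_B/Q_A) = 5.7 × (6/438.5) ≈ 0.078.
Since ε > 0, DVDs and DVD players are substitutes.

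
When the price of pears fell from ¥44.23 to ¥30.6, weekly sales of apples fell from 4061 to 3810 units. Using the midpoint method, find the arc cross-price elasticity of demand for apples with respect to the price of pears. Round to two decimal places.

0.18

ΔQ_A = 3810 − 4061 = -251; ΔP_B = 30.6 − 44.23 = -13.63.
Midpoints: Q̄_A = 3935.5, P̄_B = 37.41.
ε = (ΔQ_A/Q̄_A)/(ΔP_B/P̄_B) = (-251/3935.5)/(-13.63/37.41) ≈ 0.18.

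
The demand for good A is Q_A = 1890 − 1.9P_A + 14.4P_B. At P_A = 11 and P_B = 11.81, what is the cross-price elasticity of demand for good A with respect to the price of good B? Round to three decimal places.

At P_A = 11 and P_B = 11.81: Q_A = 2039.164.
∂Q_A/∂P_B = 14.4.
ε = (∂Q_A/∂P_B)(P_B/Q_A) = 14.4 × (11.81/2039.164) ≈ 0.083.
Since ε > 0, good A and good B are substitutes.

0.083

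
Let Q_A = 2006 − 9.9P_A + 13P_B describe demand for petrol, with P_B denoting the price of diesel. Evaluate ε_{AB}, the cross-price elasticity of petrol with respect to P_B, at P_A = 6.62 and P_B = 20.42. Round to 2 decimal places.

At P_A = 6.62 and P_B = 20.42: Q_A = 2205.922.
∂Q_A/∂P_B = 13.
ε = (∂Q_A/∂P_B)(P_B/Q_A) = 13 × (20.42/2205.922) ≈ 0.12.

0.12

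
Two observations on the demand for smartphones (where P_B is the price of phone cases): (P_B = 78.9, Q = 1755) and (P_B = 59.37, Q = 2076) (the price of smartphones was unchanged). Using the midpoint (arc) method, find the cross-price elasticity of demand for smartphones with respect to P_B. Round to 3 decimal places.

-0.593

ΔQ_A = 2076 − 1755 = 321; ΔP_B = 59.37 − 78.9 = -19.53.
Midpoints: Q̄_A = 1915.5, P̄_B = 69.14.
ε = (ΔQ_A/Q̄_A)/(ΔP_B/P̄_B) = (321/1915.5)/(-19.53/69.14) ≈ -0.593.
ε < 0: smartphones and phone cases are complements.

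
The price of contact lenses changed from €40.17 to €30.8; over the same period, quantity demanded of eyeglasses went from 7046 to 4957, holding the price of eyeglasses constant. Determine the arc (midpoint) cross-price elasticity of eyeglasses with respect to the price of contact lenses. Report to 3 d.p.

1.318

ΔQ_A = 4957 − 7046 = -2089; ΔP_B = 30.8 − 40.17 = -9.37.
Midpoints: Q̄_A = 6001.5, P̄_B = 35.48.
ε = (ΔQ_A/Q̄_A)/(ΔP_B/P̄_B) = (-2089/6001.5)/(-9.37/35.48) ≈ 1.318.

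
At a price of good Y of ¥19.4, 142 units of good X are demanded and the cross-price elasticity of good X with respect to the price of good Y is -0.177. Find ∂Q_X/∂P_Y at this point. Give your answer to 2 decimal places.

ε = (∂Q_X/∂P_Y)·(P_Y/Q_X) ⇒ ∂Q_X/∂P_Y = ε·Q_X/P_Y = -0.177 × 142/19.4 ≈ -1.30.

-1.30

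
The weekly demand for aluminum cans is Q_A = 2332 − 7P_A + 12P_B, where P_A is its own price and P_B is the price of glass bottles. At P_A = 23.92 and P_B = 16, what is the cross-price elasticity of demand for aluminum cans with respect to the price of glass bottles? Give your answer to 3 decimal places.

0.081

At P_A = 23.92 and P_B = 16: Q_A = 2356.56.
∂Q_A/∂P_B = 12.
ε = (∂Q_A/∂P_B)(P_B/Q_A) = 12 × (16/2356.56) ≈ 0.081.
Since ε > 0, aluminum cans and glass bottles are substitutes.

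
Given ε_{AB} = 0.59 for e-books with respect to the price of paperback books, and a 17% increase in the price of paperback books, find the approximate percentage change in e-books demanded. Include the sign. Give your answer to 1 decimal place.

10.0%

%ΔQ ≈ ε × %ΔP of paperback books = 0.59 × (17%) = 10.0%.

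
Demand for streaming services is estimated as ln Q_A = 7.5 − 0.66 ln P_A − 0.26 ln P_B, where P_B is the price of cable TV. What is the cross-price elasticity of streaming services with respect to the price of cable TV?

-0.26

In a log-linear (constant-elasticity) demand function, the coefficient on ln P_B is the cross-price elasticity.
ε = -0.26. Negative, so streaming services and cable TV are complements.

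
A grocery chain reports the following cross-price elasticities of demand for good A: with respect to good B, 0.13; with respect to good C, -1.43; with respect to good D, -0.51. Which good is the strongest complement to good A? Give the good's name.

Complements have ε < 0. The most negative value is -1.43 (good C).

good C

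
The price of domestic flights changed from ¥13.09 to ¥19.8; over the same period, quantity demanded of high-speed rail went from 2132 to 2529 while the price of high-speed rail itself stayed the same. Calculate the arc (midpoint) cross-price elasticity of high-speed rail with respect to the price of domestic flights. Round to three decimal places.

ΔQ_A = 2529 − 2132 = 397; ΔP_B = 19.8 − 13.09 = 6.71.
Midpoints: Q̄_A = 2330.5, P̄_B = 16.45.
ε = (ΔQ_A/Q̄_A)/(ΔP_B/P̄_B) = (397/2330.5)/(6.71/16.45) ≈ 0.417.

0.417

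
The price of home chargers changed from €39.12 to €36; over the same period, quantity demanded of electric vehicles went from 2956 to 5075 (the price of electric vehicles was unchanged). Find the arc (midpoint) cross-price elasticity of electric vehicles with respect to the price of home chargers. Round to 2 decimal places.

ΔQ_A = 5075 − 2956 = 2119; ΔP_B = 36 − 39.12 = -3.12.
Midpoints: Q̄_A = 4015.5, P̄_B = 37.56.
ε = (ΔQ_A/Q̄_A)/(ΔP_B/P̄_B) = (2119/4015.5)/(-3.12/37.56) ≈ -6.35.
ε < 0: electric vehicles and home chargers are complements.

-6.35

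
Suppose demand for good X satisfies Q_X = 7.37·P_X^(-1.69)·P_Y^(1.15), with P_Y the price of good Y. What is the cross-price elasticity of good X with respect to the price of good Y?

In a log-linear (constant-elasticity) demand function, the coefficient on the exponent of P_Y is the cross-price elasticity.
ε = 1.15. Positive, so good X and good Y are substitutes.

1.15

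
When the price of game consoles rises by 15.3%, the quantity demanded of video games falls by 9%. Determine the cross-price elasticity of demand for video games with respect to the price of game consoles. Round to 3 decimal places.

-0.588

ε = (%ΔQ of video games) / (%ΔP of game consoles) = (-9%) / (15.3%) ≈ -0.588.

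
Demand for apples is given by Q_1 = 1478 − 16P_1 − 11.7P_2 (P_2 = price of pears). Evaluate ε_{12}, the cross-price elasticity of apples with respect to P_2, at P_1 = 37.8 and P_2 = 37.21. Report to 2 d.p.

At P_1 = 37.8 and P_2 = 37.21: Q_1 = 437.843.
∂Q_1/∂P_2 = -11.7.
ε = (∂Q_1/∂P_2)(P_2/Q_1) = -11.7 × (37.21/437.843) ≈ -0.99.
Since ε < 0, apples and pears are complements.

-0.99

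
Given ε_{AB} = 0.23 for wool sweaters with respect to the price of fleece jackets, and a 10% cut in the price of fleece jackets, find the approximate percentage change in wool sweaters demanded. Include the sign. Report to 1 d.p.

%ΔQ ≈ ε × %ΔP of fleece jackets = 0.23 × (-10%) = -2.3%.
Demand for wool sweaters falls by about 2.3%.

-2.3%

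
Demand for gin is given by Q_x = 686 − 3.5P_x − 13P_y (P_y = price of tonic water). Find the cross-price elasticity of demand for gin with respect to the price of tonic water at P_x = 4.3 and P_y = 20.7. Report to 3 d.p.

At P_x = 4.3 and P_y = 20.7: Q_x = 401.85.
∂Q_x/∂P_y = -13.
ε = (∂Q_x/∂P_y)(P_y/Q_x) = -13 × (20.7/401.85) ≈ -0.670.

-0.670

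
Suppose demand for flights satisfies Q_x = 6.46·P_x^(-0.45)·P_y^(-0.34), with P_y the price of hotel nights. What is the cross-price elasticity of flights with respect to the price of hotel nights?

-0.34

In a log-linear (constant-elasticity) demand function, the coefficient on the exponent of P_y is the cross-price elasticity.
ε = -0.34. Negative, so flights and hotel nights are complements.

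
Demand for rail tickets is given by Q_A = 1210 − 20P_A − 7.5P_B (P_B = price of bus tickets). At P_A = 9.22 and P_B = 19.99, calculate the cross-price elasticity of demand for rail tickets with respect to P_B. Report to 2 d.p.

At P_A = 9.22 and P_B = 19.99: Q_A = 875.675.
∂Q_A/∂P_B = -7.5.
ε = (∂Q_A/∂P_B)(P_B/Q_A) = -7.5 × (19.99/875.675) ≈ -0.17.

-0.17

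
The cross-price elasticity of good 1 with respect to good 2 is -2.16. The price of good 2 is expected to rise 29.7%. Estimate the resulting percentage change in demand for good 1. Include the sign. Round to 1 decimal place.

%ΔQ ≈ ε × %ΔP of good 2 = -2.16 × (29.7%) = -64.2%.
Demand for good 1 falls by about 64.2%.

-64.2%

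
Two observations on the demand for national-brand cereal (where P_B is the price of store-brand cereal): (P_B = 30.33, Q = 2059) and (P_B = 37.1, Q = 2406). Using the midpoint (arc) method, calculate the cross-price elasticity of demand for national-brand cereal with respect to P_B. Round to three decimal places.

ΔQ_A = 2406 − 2059 = 347; ΔP_B = 37.1 − 30.33 = 6.77.
Midpoints: Q̄_A = 2232.5, P̄_B = 33.72.
ε = (ΔQ_A/Q̄_A)/(ΔP_B/P̄_B) = (347/2232.5)/(6.77/33.72) ≈ 0.774.
ε > 0: national-brand cereal and store-brand cereal are substitutes.

0.774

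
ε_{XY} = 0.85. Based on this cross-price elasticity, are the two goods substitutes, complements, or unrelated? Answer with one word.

ε = 0.85 > 0, so a higher price of good Y raises demand for good X: substitutes.

substitutes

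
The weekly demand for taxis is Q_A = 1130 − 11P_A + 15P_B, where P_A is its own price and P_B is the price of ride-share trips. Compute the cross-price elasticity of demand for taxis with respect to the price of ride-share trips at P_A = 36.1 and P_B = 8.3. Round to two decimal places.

0.15

At P_A = 36.1 and P_B = 8.3: Q_A = 857.4.
∂Q_A/∂P_B = 15.
ε = (∂Q_A/∂P_B)(P_B/Q_A) = 15 × (8.3/857.4) ≈ 0.15.
Since ε > 0, taxis and ride-share trips are substitutes.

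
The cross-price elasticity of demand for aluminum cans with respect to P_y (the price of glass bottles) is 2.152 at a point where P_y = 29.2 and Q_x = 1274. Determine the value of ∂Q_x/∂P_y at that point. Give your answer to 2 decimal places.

93.89

ε = (∂Q_x/∂P_y)·(P_y/Q_x) ⇒ ∂Q_x/∂P_y = ε·Q_x/P_y = 2.152 × 1274/29.2 ≈ 93.89.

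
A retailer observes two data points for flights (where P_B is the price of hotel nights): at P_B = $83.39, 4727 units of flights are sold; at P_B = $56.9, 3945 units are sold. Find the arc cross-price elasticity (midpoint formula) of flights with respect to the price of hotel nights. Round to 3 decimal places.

ΔQ_A = 3945 − 4727 = -782; ΔP_B = 56.9 − 83.39 = -26.49.
Midpoints: Q̄_A = 4336.0, P̄_B = 70.14.
ε = (ΔQ_A/Q̄_A)/(ΔP_B/P̄_B) = (-782/4336.0)/(-26.49/70.14) ≈ 0.478.

0.478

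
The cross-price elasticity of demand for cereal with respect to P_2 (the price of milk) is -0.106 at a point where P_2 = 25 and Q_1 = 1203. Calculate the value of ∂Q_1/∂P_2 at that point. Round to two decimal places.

ε = (∂Q_1/∂P_2)·(P_2/Q_1) ⇒ ∂Q_1/∂P_2 = ε·Q_1/P_2 = -0.106 × 1203/25 ≈ -5.10.

-5.10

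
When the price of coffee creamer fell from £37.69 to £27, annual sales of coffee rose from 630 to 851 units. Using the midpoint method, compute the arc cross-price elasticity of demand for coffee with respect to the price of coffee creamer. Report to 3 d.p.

ΔQ_A = 851 − 630 = 221; ΔP_B = 27 − 37.69 = -10.69.
Midpoints: Q̄_A = 740.5, P̄_B = 32.34.
ε = (ΔQ_A/Q̄_A)/(ΔP_B/P̄_B) = (221/740.5)/(-10.69/32.34) ≈ -0.903.

-0.903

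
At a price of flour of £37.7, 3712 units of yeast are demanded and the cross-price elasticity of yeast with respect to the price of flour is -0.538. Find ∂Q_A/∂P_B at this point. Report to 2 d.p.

ε = (∂Q_A/∂P_B)·(P_B/Q_A) ⇒ ∂Q_A/∂P_B = ε·Q_A/P_B = -0.538 × 3712/37.7 ≈ -52.97.

-52.97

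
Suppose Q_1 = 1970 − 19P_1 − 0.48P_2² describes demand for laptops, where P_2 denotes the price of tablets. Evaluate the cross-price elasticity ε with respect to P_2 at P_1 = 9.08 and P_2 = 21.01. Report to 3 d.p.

-0.267

At P_1 = 9.08 and P_2 = 21.01: Q_1 = 1585.598.
∂Q_1/∂P_2 = -0.96P_2 = -0.96(21.01) = -20.1696.
ε = (∂Q_1/∂P_2)(P_2/Q_1) = -20.1696 × (21.01/1585.598) ≈ -0.267.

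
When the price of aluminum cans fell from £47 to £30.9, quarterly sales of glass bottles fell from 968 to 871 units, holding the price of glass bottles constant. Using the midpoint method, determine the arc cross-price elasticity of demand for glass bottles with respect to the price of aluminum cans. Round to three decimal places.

0.255

ΔQ_A = 871 − 968 = -97; ΔP_B = 30.9 − 47 = -16.1.
Midpoints: Q̄_A = 919.5, P̄_B = 38.95.
ε = (ΔQ_A/Q̄_A)/(ΔP_B/P̄_B) = (-97/919.5)/(-16.1/38.95) ≈ 0.255.
ε > 0: glass bottles and aluminum cans are substitutes.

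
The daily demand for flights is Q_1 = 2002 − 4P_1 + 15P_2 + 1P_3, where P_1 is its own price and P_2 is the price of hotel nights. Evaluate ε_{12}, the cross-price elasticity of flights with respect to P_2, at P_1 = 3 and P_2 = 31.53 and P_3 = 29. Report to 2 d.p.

At P_1 = 3 and P_2 = 31.53 and P_3 = 29: Q_1 = 2491.95.
∂Q_1/∂P_2 = 15.
ε = (∂Q_1/∂P_2)(P_2/Q_1) = 15 × (31.53/2491.95) ≈ 0.19.

0.19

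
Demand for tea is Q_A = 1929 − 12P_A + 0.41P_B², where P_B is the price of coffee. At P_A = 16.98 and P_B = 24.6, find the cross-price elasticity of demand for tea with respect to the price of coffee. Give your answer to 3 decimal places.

At P_A = 16.98 and P_B = 24.6: Q_A = 1973.356.
∂Q_A/∂P_B = 0.82P_B = 0.82(24.6) = 20.1720.
ε = (∂Q_A/∂P_B)(P_B/Q_A) = 20.1720 × (24.6/1973.356) ≈ 0.251.

0.251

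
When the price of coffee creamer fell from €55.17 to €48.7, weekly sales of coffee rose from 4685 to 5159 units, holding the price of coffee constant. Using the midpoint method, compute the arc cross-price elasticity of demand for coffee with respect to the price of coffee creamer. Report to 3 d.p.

-0.773

ΔQ_A = 5159 − 4685 = 474; ΔP_B = 48.7 − 55.17 = -6.47.
Midpoints: Q̄_A = 4922.0, P̄_B = 51.94.
ε = (ΔQ_A/Q̄_A)/(ΔP_B/P̄_B) = (474/4922.0)/(-6.47/51.94) ≈ -0.773.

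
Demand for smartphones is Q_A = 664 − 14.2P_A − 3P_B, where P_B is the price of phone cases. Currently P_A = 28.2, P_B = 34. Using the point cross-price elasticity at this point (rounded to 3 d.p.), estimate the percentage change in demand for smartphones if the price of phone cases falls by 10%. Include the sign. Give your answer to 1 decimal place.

At P_A = 28.2, P_B = 34: Q_A = 161.56.
∂Q_A/∂P_B = -3.
ε = (∂Q_A/∂P_B)(P_B/Q_A) = -3.0000 × 34/161.56 ≈ -0.631.
%ΔQ_A ≈ ε × %ΔP_B = -0.631 × (-10%) = 6.3%.

6.3%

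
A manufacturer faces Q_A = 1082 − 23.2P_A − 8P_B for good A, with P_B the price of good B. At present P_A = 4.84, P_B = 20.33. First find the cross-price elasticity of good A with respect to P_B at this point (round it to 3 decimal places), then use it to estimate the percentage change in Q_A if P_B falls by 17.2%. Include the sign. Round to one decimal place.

3.5%

At P_A = 4.84, P_B = 20.33: Q_A = 807.072.
∂Q_A/∂P_B = -8.
ε = (∂Q_A/∂P_B)(P_B/Q_A) = -8.0000 × 20.33/807.072 ≈ -0.202.
%ΔQ_A ≈ ε × %ΔP_B = -0.202 × (-17.2%) = 3.5%.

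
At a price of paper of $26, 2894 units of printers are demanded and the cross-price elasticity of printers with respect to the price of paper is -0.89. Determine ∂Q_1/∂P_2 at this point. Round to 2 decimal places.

ε = (∂Q_1/∂P_2)·(P_2/Q_1) ⇒ ∂Q_1/∂P_2 = ε·Q_1/P_2 = -0.89 × 2894/26 ≈ -99.06.

-99.06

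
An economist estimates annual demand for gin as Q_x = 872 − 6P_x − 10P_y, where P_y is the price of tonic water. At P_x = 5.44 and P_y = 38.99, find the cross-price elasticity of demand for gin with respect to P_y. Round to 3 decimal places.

At P_x = 5.44 and P_y = 38.99: Q_x = 449.46.
∂Q_x/∂P_y = -10.
ε = (∂Q_x/∂P_y)(P_y/Q_x) = -10 × (38.99/449.46) ≈ -0.867.

-0.867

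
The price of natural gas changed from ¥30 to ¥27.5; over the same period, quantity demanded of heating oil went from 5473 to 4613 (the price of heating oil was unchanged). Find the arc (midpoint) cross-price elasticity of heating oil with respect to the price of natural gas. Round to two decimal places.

1.96

ΔQ_A = 4613 − 5473 = -860; ΔP_B = 27.5 − 30 = -2.5.
Midpoints: Q̄_A = 5043.0, P̄_B = 28.75.
ε = (ΔQ_A/Q̄_A)/(ΔP_B/P̄_B) = (-860/5043.0)/(-2.5/28.75) ≈ 1.96.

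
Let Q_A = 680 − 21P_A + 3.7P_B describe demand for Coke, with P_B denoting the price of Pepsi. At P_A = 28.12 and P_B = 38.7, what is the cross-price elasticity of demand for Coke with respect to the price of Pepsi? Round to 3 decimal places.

0.615

At P_A = 28.12 and P_B = 38.7: Q_A = 232.67.
∂Q_A/∂P_B = 3.7.
ε = (∂Q_A/∂P_B)(P_B/Q_A) = 3.7 × (38.7/232.67) ≈ 0.615.
Since ε > 0, Coke and Pepsi are substitutes.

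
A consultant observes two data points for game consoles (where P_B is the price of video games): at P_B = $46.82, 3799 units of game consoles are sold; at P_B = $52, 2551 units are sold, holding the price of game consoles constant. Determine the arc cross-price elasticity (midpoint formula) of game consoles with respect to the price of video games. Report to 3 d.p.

ΔQ_A = 2551 − 3799 = -1248; ΔP_B = 52 − 46.82 = 5.18.
Midpoints: Q̄_A = 3175.0, P̄_B = 49.41.
ε = (ΔQ_A/Q̄_A)/(ΔP_B/P̄_B) = (-1248/3175.0)/(5.18/49.41) ≈ -3.749.

-3.749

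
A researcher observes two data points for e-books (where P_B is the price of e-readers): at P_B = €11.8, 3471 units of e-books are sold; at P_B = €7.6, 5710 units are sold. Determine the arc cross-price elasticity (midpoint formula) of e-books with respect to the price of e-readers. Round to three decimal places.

-1.126

ΔQ_A = 5710 − 3471 = 2239; ΔP_B = 7.6 − 11.8 = -4.2.
Midpoints: Q̄_A = 4590.5, P̄_B = 9.70.
ε = (ΔQ_A/Q̄_A)/(ΔP_B/P̄_B) = (2239/4590.5)/(-4.2/9.70) ≈ -1.126.
ε < 0: e-books and e-readers are complements.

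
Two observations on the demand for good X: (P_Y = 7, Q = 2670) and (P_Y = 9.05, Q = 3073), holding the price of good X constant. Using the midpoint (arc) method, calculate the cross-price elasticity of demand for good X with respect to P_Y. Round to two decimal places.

ΔQ_X = 3073 − 2670 = 403; ΔP_Y = 9.05 − 7 = 2.05.
Midpoints: Q̄_X = 2871.5, P̄_Y = 8.03.
ε = (ΔQ_X/Q̄_X)/(ΔP_Y/P̄_Y) = (403/2871.5)/(2.05/8.03) ≈ 0.55.

0.55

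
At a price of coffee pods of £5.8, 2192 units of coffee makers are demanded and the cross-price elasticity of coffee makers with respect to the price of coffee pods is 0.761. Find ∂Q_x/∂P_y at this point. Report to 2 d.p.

287.61

ε = (∂Q_x/∂P_y)·(P_y/Q_x) ⇒ ∂Q_x/∂P_y = ε·Q_x/P_y = 0.761 × 2192/5.8 ≈ 287.61.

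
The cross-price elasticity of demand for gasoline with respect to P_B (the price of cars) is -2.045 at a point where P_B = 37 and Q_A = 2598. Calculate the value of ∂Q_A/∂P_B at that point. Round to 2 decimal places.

ε = (∂Q_A/∂P_B)·(P_B/Q_A) ⇒ ∂Q_A/∂P_B = ε·Q_A/P_B = -2.045 × 2598/37 ≈ -143.59.

-143.59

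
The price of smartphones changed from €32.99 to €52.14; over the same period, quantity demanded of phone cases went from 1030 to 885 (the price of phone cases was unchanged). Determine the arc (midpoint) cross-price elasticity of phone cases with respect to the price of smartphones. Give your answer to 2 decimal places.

-0.34

ΔQ_A = 885 − 1030 = -145; ΔP_B = 52.14 − 32.99 = 19.15.
Midpoints: Q̄_A = 957.5, P̄_B = 42.56.
ε = (ΔQ_A/Q̄_A)/(ΔP_B/P̄_B) = (-145/957.5)/(19.15/42.56) ≈ -0.34.
ε < 0: phone cases and smartphones are complements.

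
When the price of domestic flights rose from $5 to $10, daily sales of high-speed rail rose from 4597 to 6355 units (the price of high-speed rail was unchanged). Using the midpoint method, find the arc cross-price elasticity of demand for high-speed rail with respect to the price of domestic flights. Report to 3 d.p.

0.482

ΔQ_A = 6355 − 4597 = 1758; ΔP_B = 10 − 5 = 5.
Midpoints: Q̄_A = 5476.0, P̄_B = 7.50.
ε = (ΔQ_A/Q̄_A)/(ΔP_B/P̄_B) = (1758/5476.0)/(5/7.50) ≈ 0.482.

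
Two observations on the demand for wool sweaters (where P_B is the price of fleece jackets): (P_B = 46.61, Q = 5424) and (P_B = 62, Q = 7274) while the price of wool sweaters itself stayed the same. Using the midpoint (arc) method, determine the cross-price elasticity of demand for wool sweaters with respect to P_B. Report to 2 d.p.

ΔQ_A = 7274 − 5424 = 1850; ΔP_B = 62 − 46.61 = 15.39.
Midpoints: Q̄_A = 6349.0, P̄_B = 54.30.
ε = (ΔQ_A/Q̄_A)/(ΔP_B/P̄_B) = (1850/6349.0)/(15.39/54.30) ≈ 1.03.

1.03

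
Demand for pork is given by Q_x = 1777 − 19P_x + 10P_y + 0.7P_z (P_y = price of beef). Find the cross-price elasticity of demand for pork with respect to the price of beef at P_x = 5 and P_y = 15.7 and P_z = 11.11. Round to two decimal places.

0.09

At P_x = 5 and P_y = 15.7 and P_z = 11.11: Q_x = 1846.777.
∂Q_x/∂P_y = 10.
ε = (∂Q_x/∂P_y)(P_y/Q_x) = 10 × (15.7/1846.777) ≈ 0.09.
Since ε > 0, pork and beef are substitutes.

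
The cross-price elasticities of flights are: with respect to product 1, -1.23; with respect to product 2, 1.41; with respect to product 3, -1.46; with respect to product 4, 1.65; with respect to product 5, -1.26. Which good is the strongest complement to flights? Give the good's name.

product 3

Complements have ε < 0. The most negative value is -1.46 (product 3).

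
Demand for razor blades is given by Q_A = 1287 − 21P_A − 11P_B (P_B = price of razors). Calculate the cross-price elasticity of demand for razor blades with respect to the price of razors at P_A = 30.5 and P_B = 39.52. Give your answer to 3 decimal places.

-2.053

At P_A = 30.5 and P_B = 39.52: Q_A = 211.78.
∂Q_A/∂P_B = -11.
ε = (∂Q_A/∂P_B)(P_B/Q_A) = -11 × (39.52/211.78) ≈ -2.053.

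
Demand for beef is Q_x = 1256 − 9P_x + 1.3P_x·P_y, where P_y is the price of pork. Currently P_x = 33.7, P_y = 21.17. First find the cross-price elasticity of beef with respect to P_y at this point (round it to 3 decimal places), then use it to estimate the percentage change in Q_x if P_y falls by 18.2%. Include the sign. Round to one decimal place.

At P_x = 33.7, P_y = 21.17: Q_x = 1880.158.
∂Q_x/∂P_y = 1.3P_x = 43.8100.
ε = (∂Q_x/∂P_y)(P_y/Q_x) = 43.8100 × 21.17/1880.158 ≈ 0.493.
%ΔQ_x ≈ ε × %ΔP_y = 0.493 × (-18.2%) = -9.0%.

-9.0%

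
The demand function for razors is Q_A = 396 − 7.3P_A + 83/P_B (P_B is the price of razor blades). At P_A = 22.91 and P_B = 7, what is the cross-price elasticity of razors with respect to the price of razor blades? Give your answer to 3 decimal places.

-0.049

At P_A = 22.91 and P_B = 7: Q_A = 240.614.
∂Q_A/∂P_B = −83/P_B² = -1.6939.
ε = (∂Q_A/∂P_B)(P_B/Q_A) = -1.6939 × (7/240.614) ≈ -0.049.
ε < 0: complements.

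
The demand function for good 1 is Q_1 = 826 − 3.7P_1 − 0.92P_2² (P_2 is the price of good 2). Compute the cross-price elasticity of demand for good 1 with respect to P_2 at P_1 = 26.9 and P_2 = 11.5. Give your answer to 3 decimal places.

-0.402

At P_1 = 26.9 and P_2 = 11.5: Q_1 = 604.8.
∂Q_1/∂P_2 = -1.84P_2 = -1.84(11.5) = -21.1600.
ε = (∂Q_1/∂P_2)(P_2/Q_1) = -21.1600 × (11.5/604.8) ≈ -0.402.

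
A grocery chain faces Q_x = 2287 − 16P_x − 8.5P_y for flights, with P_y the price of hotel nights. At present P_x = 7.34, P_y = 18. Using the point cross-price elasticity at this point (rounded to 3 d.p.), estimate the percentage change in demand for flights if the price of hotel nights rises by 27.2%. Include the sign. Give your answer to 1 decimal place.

-2.1%

At P_x = 7.34, P_y = 18: Q_x = 2016.56.
∂Q_x/∂P_y = -8.5.
ε = (∂Q_x/∂P_y)(P_y/Q_x) = -8.5000 × 18/2016.56 ≈ -0.076.
%ΔQ_x ≈ ε × %ΔP_y = -0.076 × (27.2%) = -2.1%.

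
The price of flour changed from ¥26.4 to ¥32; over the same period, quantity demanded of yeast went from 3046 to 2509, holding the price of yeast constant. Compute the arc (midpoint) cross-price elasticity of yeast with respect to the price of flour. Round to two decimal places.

-1.01

ΔQ_A = 2509 − 3046 = -537; ΔP_B = 32 − 26.4 = 5.6.
Midpoints: Q̄_A = 2777.5, P̄_B = 29.20.
ε = (ΔQ_A/Q̄_A)/(ΔP_B/P̄_B) = (-537/2777.5)/(5.6/29.20) ≈ -1.01.
ε < 0: yeast and flour are complements.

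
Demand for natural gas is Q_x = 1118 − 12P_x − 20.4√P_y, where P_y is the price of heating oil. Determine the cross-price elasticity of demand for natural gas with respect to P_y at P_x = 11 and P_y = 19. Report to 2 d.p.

At P_x = 11 and P_y = 19: Q_x = 897.078.
∂Q_x/∂P_y = -20.4/(2√P_y) = -20.4/(2√19) = -2.3400.
ε = (∂Q_x/∂P_y)(P_y/Q_x) = -2.3400 × (19/897.078) ≈ -0.05.
ε < 0: complements.

-0.05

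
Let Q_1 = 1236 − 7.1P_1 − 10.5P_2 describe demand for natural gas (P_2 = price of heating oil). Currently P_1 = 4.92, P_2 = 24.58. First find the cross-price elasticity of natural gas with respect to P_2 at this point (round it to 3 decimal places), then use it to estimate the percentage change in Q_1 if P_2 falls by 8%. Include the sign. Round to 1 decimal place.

At P_1 = 4.92, P_2 = 24.58: Q_1 = 942.978.
∂Q_1/∂P_2 = -10.5.
ε = (∂Q_1/∂P_2)(P_2/Q_1) = -10.5000 × 24.58/942.978 ≈ -0.274.
%ΔQ_1 ≈ ε × %ΔP_2 = -0.274 × (-8%) = 2.2%.

2.2%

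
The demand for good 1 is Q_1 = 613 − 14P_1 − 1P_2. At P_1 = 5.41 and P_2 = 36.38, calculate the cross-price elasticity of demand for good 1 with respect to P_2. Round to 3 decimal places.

At P_1 = 5.41 and P_2 = 36.38: Q_1 = 500.88.
∂Q_1/∂P_2 = -1.
ε = (∂Q_1/∂P_2)(P_2/Q_1) = -1 × (36.38/500.88) ≈ -0.073.

-0.073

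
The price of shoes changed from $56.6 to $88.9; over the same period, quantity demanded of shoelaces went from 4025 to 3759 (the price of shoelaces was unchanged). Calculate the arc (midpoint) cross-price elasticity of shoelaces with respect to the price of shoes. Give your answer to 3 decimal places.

-0.154

ΔQ_A = 3759 − 4025 = -266; ΔP_B = 88.9 − 56.6 = 32.3.
Midpoints: Q̄_A = 3892.0, P̄_B = 72.75.
ε = (ΔQ_A/Q̄_A)/(ΔP_B/P̄_B) = (-266/3892.0)/(32.3/72.75) ≈ -0.154.
ε < 0: shoelaces and shoes are complements.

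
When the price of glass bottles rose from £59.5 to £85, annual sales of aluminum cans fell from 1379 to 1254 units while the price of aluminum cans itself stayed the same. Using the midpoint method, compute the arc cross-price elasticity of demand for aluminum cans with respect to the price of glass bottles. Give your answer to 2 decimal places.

ΔQ_A = 1254 − 1379 = -125; ΔP_B = 85 − 59.5 = 25.5.
Midpoints: Q̄_A = 1316.5, P̄_B = 72.25.
ε = (ΔQ_A/Q̄_A)/(ΔP_B/P̄_B) = (-125/1316.5)/(25.5/72.25) ≈ -0.27.
ε < 0: aluminum cans and glass bottles are complements.

-0.27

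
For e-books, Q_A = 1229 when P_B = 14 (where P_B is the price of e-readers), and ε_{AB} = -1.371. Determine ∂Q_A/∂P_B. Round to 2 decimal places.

ε = (∂Q_A/∂P_B)·(P_B/Q_A) ⇒ ∂Q_A/∂P_B = ε·Q_A/P_B = -1.371 × 1229/14 ≈ -120.35.

-120.35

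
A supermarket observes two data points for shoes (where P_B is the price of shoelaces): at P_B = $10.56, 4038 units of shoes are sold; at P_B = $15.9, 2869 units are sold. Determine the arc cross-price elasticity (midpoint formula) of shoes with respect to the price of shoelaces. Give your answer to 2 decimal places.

-0.84

ΔQ_A = 2869 − 4038 = -1169; ΔP_B = 15.9 − 10.56 = 5.34.
Midpoints: Q̄_A = 3453.5, P̄_B = 13.23.
ε = (ΔQ_A/Q̄_A)/(ΔP_B/P̄_B) = (-1169/3453.5)/(5.34/13.23) ≈ -0.84.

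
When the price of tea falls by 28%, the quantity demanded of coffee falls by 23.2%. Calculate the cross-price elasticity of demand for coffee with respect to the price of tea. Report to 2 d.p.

ε = (%ΔQ of coffee) / (%ΔP of tea) = (-23.2%) / (-28%) ≈ 0.83.

0.83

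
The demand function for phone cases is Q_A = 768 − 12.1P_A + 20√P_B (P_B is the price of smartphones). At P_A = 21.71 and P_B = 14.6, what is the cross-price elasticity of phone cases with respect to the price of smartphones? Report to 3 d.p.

0.066

At P_A = 21.71 and P_B = 14.6: Q_A = 581.729.
∂Q_A/∂P_B = 20/(2√P_B) = 20/(2√14.6) = 2.6171.
ε = (∂Q_A/∂P_B)(P_B/Q_A) = 2.6171 × (14.6/581.729) ≈ 0.066.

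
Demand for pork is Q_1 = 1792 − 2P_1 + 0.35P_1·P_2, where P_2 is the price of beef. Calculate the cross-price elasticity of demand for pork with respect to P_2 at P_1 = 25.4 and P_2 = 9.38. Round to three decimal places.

At P_1 = 25.4 and P_2 = 9.38: Q_1 = 1824.588.
∂Q_1/∂P_2 = 0.35P_1 = 0.35(25.4) = 8.8900.
ε = (∂Q_1/∂P_2)(P_2/Q_1) = 8.8900 × (9.38/1824.588) ≈ 0.046.

0.046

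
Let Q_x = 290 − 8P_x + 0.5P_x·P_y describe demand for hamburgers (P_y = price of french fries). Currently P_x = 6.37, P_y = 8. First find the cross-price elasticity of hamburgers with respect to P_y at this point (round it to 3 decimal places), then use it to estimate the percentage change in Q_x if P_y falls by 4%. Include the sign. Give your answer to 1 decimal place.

-0.4%

At P_x = 6.37, P_y = 8: Q_x = 264.52.
∂Q_x/∂P_y = 0.5P_x = 3.1850.
ε = (∂Q_x/∂P_y)(P_y/Q_x) = 3.1850 × 8/264.52 ≈ 0.096.
%ΔQ_x ≈ ε × %ΔP_y = 0.096 × (-4%) = -0.4%.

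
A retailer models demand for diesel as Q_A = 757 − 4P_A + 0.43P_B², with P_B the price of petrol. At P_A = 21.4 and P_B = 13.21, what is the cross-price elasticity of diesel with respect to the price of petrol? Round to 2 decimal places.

At P_A = 21.4 and P_B = 13.21: Q_A = 746.437.
∂Q_A/∂P_B = 0.86P_B = 0.86(13.21) = 11.3606.
ε = (∂Q_A/∂P_B)(P_B/Q_A) = 11.3606 × (13.21/746.437) ≈ 0.20.
ε > 0: substitutes.

0.20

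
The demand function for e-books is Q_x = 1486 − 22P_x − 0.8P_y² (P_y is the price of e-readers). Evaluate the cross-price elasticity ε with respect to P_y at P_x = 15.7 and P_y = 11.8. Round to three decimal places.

At P_x = 15.7 and P_y = 11.8: Q_x = 1029.208.
∂Q_x/∂P_y = -1.6P_y = -1.6(11.8) = -18.8800.
ε = (∂Q_x/∂P_y)(P_y/Q_x) = -18.8800 × (11.8/1029.208) ≈ -0.216.

-0.216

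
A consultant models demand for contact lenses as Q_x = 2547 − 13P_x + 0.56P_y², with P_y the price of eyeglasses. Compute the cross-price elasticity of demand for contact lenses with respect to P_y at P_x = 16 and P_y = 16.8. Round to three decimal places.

At P_x = 16 and P_y = 16.8: Q_x = 2497.054.
∂Q_x/∂P_y = 1.12P_y = 1.12(16.8) = 18.8160.
ε = (∂Q_x/∂P_y)(P_y/Q_x) = 18.8160 × (16.8/2497.054) ≈ 0.127.

0.127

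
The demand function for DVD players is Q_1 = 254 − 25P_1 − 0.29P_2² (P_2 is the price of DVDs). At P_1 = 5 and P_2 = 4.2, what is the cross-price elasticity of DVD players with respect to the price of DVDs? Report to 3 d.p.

-0.083

At P_1 = 5 and P_2 = 4.2: Q_1 = 123.884.
∂Q_1/∂P_2 = -0.58P_2 = -0.58(4.2) = -2.4360.
ε = (∂Q_1/∂P_2)(P_2/Q_1) = -2.4360 × (4.2/123.884) ≈ -0.083.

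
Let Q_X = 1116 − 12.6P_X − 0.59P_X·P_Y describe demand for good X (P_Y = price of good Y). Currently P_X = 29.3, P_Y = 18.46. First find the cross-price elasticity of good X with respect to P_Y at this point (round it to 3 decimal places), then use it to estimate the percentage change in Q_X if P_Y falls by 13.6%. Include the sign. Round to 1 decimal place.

At P_X = 29.3, P_Y = 18.46: Q_X = 427.702.
∂Q_X/∂P_Y = -0.59P_X = -17.2870.
ε = (∂Q_X/∂P_Y)(P_Y/Q_X) = -17.2870 × 18.46/427.702 ≈ -0.746.
%ΔQ_X ≈ ε × %ΔP_Y = -0.746 × (-13.6%) = 10.1%.

10.1%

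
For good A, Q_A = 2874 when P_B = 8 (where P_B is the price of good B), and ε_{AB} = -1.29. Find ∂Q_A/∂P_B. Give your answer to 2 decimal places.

-463.43

ε = (∂Q_A/∂P_B)·(P_B/Q_A) ⇒ ∂Q_A/∂P_B = ε·Q_A/P_B = -1.29 × 2874/8 ≈ -463.43.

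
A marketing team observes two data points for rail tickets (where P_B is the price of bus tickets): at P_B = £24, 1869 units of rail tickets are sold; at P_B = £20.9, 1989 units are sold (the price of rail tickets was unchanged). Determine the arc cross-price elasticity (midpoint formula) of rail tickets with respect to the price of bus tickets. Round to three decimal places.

-0.451

ΔQ_A = 1989 − 1869 = 120; ΔP_B = 20.9 − 24 = -3.1.
Midpoints: Q̄_A = 1929.0, P̄_B = 22.45.
ε = (ΔQ_A/Q̄_A)/(ΔP_B/P̄_B) = (120/1929.0)/(-3.1/22.45) ≈ -0.451.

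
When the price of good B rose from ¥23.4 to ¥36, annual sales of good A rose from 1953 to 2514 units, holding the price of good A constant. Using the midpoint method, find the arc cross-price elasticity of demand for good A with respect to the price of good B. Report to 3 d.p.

ΔQ_A = 2514 − 1953 = 561; ΔP_B = 36 − 23.4 = 12.6.
Midpoints: Q̄_A = 2233.5, P̄_B = 29.70.
ε = (ΔQ_A/Q̄_A)/(ΔP_B/P̄_B) = (561/2233.5)/(12.6/29.70) ≈ 0.592.

0.592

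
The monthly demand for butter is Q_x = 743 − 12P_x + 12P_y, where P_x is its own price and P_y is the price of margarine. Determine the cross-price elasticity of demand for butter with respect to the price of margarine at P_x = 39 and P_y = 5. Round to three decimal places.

0.179

At P_x = 39 and P_y = 5: Q_x = 335.
∂Q_x/∂P_y = 12.
ε = (∂Q_x/∂P_y)(P_y/Q_x) = 12 × (5/335) ≈ 0.179.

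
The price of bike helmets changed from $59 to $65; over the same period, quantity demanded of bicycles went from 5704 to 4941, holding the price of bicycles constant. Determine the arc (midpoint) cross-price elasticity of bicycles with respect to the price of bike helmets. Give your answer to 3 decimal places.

-1.481

ΔQ_A = 4941 − 5704 = -763; ΔP_B = 65 − 59 = 6.
Midpoints: Q̄_A = 5322.5, P̄_B = 62.00.
ε = (ΔQ_A/Q̄_A)/(ΔP_B/P̄_B) = (-763/5322.5)/(6/62.00) ≈ -1.481.
ε < 0: bicycles and bike helmets are complements.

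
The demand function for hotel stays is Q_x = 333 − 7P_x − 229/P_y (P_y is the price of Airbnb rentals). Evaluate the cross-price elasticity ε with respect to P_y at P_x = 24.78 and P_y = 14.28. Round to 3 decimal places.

0.112

At P_x = 24.78 and P_y = 14.28: Q_x = 143.504.
∂Q_x/∂P_y = 229/P_y² = 1.1230.
ε = (∂Q_x/∂P_y)(P_y/Q_x) = 1.1230 × (14.28/143.504) ≈ 0.112.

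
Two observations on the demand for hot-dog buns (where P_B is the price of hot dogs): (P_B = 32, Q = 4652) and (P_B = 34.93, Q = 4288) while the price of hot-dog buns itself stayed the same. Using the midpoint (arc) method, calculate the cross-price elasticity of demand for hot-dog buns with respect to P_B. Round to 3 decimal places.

-0.930

ΔQ_A = 4288 − 4652 = -364; ΔP_B = 34.93 − 32 = 2.93.
Midpoints: Q̄_A = 4470.0, P̄_B = 33.47.
ε = (ΔQ_A/Q̄_A)/(ΔP_B/P̄_B) = (-364/4470.0)/(2.93/33.47) ≈ -0.930.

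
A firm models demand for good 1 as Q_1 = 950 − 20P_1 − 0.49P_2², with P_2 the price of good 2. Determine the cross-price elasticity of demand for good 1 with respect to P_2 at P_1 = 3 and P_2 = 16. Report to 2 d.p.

-0.33

At P_1 = 3 and P_2 = 16: Q_1 = 764.56.
∂Q_1/∂P_2 = -0.98P_2 = -0.98(16) = -15.6800.
ε = (∂Q_1/∂P_2)(P_2/Q_1) = -15.6800 × (16/764.56) ≈ -0.33.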